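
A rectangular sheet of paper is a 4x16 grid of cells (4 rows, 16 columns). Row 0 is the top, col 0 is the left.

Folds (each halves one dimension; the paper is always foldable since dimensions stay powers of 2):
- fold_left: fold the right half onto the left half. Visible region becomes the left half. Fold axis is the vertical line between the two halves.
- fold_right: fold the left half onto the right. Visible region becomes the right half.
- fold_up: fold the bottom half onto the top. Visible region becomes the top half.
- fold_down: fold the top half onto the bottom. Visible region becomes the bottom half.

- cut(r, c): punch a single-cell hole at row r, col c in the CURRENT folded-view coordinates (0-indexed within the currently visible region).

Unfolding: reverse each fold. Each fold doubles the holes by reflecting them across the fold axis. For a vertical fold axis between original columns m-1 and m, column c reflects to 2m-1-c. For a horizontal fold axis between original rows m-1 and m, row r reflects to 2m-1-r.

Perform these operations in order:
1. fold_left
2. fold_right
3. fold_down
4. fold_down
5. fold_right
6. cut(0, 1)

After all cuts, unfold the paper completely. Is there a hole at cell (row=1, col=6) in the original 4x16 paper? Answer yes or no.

Op 1 fold_left: fold axis v@8; visible region now rows[0,4) x cols[0,8) = 4x8
Op 2 fold_right: fold axis v@4; visible region now rows[0,4) x cols[4,8) = 4x4
Op 3 fold_down: fold axis h@2; visible region now rows[2,4) x cols[4,8) = 2x4
Op 4 fold_down: fold axis h@3; visible region now rows[3,4) x cols[4,8) = 1x4
Op 5 fold_right: fold axis v@6; visible region now rows[3,4) x cols[6,8) = 1x2
Op 6 cut(0, 1): punch at orig (3,7); cuts so far [(3, 7)]; region rows[3,4) x cols[6,8) = 1x2
Unfold 1 (reflect across v@6): 2 holes -> [(3, 4), (3, 7)]
Unfold 2 (reflect across h@3): 4 holes -> [(2, 4), (2, 7), (3, 4), (3, 7)]
Unfold 3 (reflect across h@2): 8 holes -> [(0, 4), (0, 7), (1, 4), (1, 7), (2, 4), (2, 7), (3, 4), (3, 7)]
Unfold 4 (reflect across v@4): 16 holes -> [(0, 0), (0, 3), (0, 4), (0, 7), (1, 0), (1, 3), (1, 4), (1, 7), (2, 0), (2, 3), (2, 4), (2, 7), (3, 0), (3, 3), (3, 4), (3, 7)]
Unfold 5 (reflect across v@8): 32 holes -> [(0, 0), (0, 3), (0, 4), (0, 7), (0, 8), (0, 11), (0, 12), (0, 15), (1, 0), (1, 3), (1, 4), (1, 7), (1, 8), (1, 11), (1, 12), (1, 15), (2, 0), (2, 3), (2, 4), (2, 7), (2, 8), (2, 11), (2, 12), (2, 15), (3, 0), (3, 3), (3, 4), (3, 7), (3, 8), (3, 11), (3, 12), (3, 15)]
Holes: [(0, 0), (0, 3), (0, 4), (0, 7), (0, 8), (0, 11), (0, 12), (0, 15), (1, 0), (1, 3), (1, 4), (1, 7), (1, 8), (1, 11), (1, 12), (1, 15), (2, 0), (2, 3), (2, 4), (2, 7), (2, 8), (2, 11), (2, 12), (2, 15), (3, 0), (3, 3), (3, 4), (3, 7), (3, 8), (3, 11), (3, 12), (3, 15)]

Answer: no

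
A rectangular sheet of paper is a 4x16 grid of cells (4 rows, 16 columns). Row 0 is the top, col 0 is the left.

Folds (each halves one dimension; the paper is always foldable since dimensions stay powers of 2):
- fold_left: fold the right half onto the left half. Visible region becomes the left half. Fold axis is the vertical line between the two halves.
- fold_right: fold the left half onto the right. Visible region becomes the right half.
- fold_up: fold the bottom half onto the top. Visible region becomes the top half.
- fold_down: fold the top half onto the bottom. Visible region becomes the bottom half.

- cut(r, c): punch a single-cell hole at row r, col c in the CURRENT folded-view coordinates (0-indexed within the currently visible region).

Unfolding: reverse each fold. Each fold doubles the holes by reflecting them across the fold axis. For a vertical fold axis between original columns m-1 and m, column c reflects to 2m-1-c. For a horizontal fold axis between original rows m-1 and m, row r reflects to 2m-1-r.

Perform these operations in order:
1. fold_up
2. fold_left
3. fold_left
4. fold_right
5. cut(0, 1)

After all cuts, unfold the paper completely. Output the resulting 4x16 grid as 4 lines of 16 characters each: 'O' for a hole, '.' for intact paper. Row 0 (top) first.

Op 1 fold_up: fold axis h@2; visible region now rows[0,2) x cols[0,16) = 2x16
Op 2 fold_left: fold axis v@8; visible region now rows[0,2) x cols[0,8) = 2x8
Op 3 fold_left: fold axis v@4; visible region now rows[0,2) x cols[0,4) = 2x4
Op 4 fold_right: fold axis v@2; visible region now rows[0,2) x cols[2,4) = 2x2
Op 5 cut(0, 1): punch at orig (0,3); cuts so far [(0, 3)]; region rows[0,2) x cols[2,4) = 2x2
Unfold 1 (reflect across v@2): 2 holes -> [(0, 0), (0, 3)]
Unfold 2 (reflect across v@4): 4 holes -> [(0, 0), (0, 3), (0, 4), (0, 7)]
Unfold 3 (reflect across v@8): 8 holes -> [(0, 0), (0, 3), (0, 4), (0, 7), (0, 8), (0, 11), (0, 12), (0, 15)]
Unfold 4 (reflect across h@2): 16 holes -> [(0, 0), (0, 3), (0, 4), (0, 7), (0, 8), (0, 11), (0, 12), (0, 15), (3, 0), (3, 3), (3, 4), (3, 7), (3, 8), (3, 11), (3, 12), (3, 15)]

Answer: O..OO..OO..OO..O
................
................
O..OO..OO..OO..O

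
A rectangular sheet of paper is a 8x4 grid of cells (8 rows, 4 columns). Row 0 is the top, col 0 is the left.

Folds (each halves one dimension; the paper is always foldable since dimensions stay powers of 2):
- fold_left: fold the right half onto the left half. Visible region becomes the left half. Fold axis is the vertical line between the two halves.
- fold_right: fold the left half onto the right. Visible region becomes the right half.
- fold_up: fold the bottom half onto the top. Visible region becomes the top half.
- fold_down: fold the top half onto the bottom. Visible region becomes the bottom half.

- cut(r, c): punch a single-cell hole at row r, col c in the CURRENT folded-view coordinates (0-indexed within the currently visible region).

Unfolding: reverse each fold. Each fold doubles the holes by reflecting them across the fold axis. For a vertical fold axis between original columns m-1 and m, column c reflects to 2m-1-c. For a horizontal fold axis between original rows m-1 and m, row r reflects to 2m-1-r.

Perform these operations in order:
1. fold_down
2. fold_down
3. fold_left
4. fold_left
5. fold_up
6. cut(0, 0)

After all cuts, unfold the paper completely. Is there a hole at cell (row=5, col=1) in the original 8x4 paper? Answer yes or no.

Answer: yes

Derivation:
Op 1 fold_down: fold axis h@4; visible region now rows[4,8) x cols[0,4) = 4x4
Op 2 fold_down: fold axis h@6; visible region now rows[6,8) x cols[0,4) = 2x4
Op 3 fold_left: fold axis v@2; visible region now rows[6,8) x cols[0,2) = 2x2
Op 4 fold_left: fold axis v@1; visible region now rows[6,8) x cols[0,1) = 2x1
Op 5 fold_up: fold axis h@7; visible region now rows[6,7) x cols[0,1) = 1x1
Op 6 cut(0, 0): punch at orig (6,0); cuts so far [(6, 0)]; region rows[6,7) x cols[0,1) = 1x1
Unfold 1 (reflect across h@7): 2 holes -> [(6, 0), (7, 0)]
Unfold 2 (reflect across v@1): 4 holes -> [(6, 0), (6, 1), (7, 0), (7, 1)]
Unfold 3 (reflect across v@2): 8 holes -> [(6, 0), (6, 1), (6, 2), (6, 3), (7, 0), (7, 1), (7, 2), (7, 3)]
Unfold 4 (reflect across h@6): 16 holes -> [(4, 0), (4, 1), (4, 2), (4, 3), (5, 0), (5, 1), (5, 2), (5, 3), (6, 0), (6, 1), (6, 2), (6, 3), (7, 0), (7, 1), (7, 2), (7, 3)]
Unfold 5 (reflect across h@4): 32 holes -> [(0, 0), (0, 1), (0, 2), (0, 3), (1, 0), (1, 1), (1, 2), (1, 3), (2, 0), (2, 1), (2, 2), (2, 3), (3, 0), (3, 1), (3, 2), (3, 3), (4, 0), (4, 1), (4, 2), (4, 3), (5, 0), (5, 1), (5, 2), (5, 3), (6, 0), (6, 1), (6, 2), (6, 3), (7, 0), (7, 1), (7, 2), (7, 3)]
Holes: [(0, 0), (0, 1), (0, 2), (0, 3), (1, 0), (1, 1), (1, 2), (1, 3), (2, 0), (2, 1), (2, 2), (2, 3), (3, 0), (3, 1), (3, 2), (3, 3), (4, 0), (4, 1), (4, 2), (4, 3), (5, 0), (5, 1), (5, 2), (5, 3), (6, 0), (6, 1), (6, 2), (6, 3), (7, 0), (7, 1), (7, 2), (7, 3)]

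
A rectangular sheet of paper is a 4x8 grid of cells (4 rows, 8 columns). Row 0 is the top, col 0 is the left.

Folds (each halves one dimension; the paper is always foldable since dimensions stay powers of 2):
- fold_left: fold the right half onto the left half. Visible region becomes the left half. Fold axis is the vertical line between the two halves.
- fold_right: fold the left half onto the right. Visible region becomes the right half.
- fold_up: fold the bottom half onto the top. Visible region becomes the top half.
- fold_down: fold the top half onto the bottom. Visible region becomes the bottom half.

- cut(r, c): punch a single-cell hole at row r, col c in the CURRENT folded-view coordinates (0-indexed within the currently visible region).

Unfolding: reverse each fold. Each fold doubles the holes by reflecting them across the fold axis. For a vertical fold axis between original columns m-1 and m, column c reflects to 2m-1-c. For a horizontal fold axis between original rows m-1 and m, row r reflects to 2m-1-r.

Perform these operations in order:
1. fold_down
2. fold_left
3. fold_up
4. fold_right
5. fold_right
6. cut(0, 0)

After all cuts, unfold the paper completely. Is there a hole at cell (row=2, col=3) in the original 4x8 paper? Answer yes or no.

Answer: yes

Derivation:
Op 1 fold_down: fold axis h@2; visible region now rows[2,4) x cols[0,8) = 2x8
Op 2 fold_left: fold axis v@4; visible region now rows[2,4) x cols[0,4) = 2x4
Op 3 fold_up: fold axis h@3; visible region now rows[2,3) x cols[0,4) = 1x4
Op 4 fold_right: fold axis v@2; visible region now rows[2,3) x cols[2,4) = 1x2
Op 5 fold_right: fold axis v@3; visible region now rows[2,3) x cols[3,4) = 1x1
Op 6 cut(0, 0): punch at orig (2,3); cuts so far [(2, 3)]; region rows[2,3) x cols[3,4) = 1x1
Unfold 1 (reflect across v@3): 2 holes -> [(2, 2), (2, 3)]
Unfold 2 (reflect across v@2): 4 holes -> [(2, 0), (2, 1), (2, 2), (2, 3)]
Unfold 3 (reflect across h@3): 8 holes -> [(2, 0), (2, 1), (2, 2), (2, 3), (3, 0), (3, 1), (3, 2), (3, 3)]
Unfold 4 (reflect across v@4): 16 holes -> [(2, 0), (2, 1), (2, 2), (2, 3), (2, 4), (2, 5), (2, 6), (2, 7), (3, 0), (3, 1), (3, 2), (3, 3), (3, 4), (3, 5), (3, 6), (3, 7)]
Unfold 5 (reflect across h@2): 32 holes -> [(0, 0), (0, 1), (0, 2), (0, 3), (0, 4), (0, 5), (0, 6), (0, 7), (1, 0), (1, 1), (1, 2), (1, 3), (1, 4), (1, 5), (1, 6), (1, 7), (2, 0), (2, 1), (2, 2), (2, 3), (2, 4), (2, 5), (2, 6), (2, 7), (3, 0), (3, 1), (3, 2), (3, 3), (3, 4), (3, 5), (3, 6), (3, 7)]
Holes: [(0, 0), (0, 1), (0, 2), (0, 3), (0, 4), (0, 5), (0, 6), (0, 7), (1, 0), (1, 1), (1, 2), (1, 3), (1, 4), (1, 5), (1, 6), (1, 7), (2, 0), (2, 1), (2, 2), (2, 3), (2, 4), (2, 5), (2, 6), (2, 7), (3, 0), (3, 1), (3, 2), (3, 3), (3, 4), (3, 5), (3, 6), (3, 7)]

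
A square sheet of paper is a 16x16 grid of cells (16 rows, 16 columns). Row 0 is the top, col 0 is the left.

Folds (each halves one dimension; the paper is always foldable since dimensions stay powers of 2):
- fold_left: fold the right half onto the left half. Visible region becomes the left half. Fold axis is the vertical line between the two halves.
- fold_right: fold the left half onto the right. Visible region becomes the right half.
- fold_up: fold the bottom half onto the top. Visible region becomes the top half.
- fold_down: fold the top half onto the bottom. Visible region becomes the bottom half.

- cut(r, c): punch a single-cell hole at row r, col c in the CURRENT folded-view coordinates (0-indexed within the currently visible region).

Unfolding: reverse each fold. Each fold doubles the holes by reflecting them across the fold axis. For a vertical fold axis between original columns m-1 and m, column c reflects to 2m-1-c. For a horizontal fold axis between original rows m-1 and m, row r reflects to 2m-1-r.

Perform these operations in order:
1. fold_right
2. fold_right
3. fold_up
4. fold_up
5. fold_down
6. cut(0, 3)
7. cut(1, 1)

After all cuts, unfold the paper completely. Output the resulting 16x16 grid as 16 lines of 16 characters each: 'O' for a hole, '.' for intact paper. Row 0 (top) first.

Op 1 fold_right: fold axis v@8; visible region now rows[0,16) x cols[8,16) = 16x8
Op 2 fold_right: fold axis v@12; visible region now rows[0,16) x cols[12,16) = 16x4
Op 3 fold_up: fold axis h@8; visible region now rows[0,8) x cols[12,16) = 8x4
Op 4 fold_up: fold axis h@4; visible region now rows[0,4) x cols[12,16) = 4x4
Op 5 fold_down: fold axis h@2; visible region now rows[2,4) x cols[12,16) = 2x4
Op 6 cut(0, 3): punch at orig (2,15); cuts so far [(2, 15)]; region rows[2,4) x cols[12,16) = 2x4
Op 7 cut(1, 1): punch at orig (3,13); cuts so far [(2, 15), (3, 13)]; region rows[2,4) x cols[12,16) = 2x4
Unfold 1 (reflect across h@2): 4 holes -> [(0, 13), (1, 15), (2, 15), (3, 13)]
Unfold 2 (reflect across h@4): 8 holes -> [(0, 13), (1, 15), (2, 15), (3, 13), (4, 13), (5, 15), (6, 15), (7, 13)]
Unfold 3 (reflect across h@8): 16 holes -> [(0, 13), (1, 15), (2, 15), (3, 13), (4, 13), (5, 15), (6, 15), (7, 13), (8, 13), (9, 15), (10, 15), (11, 13), (12, 13), (13, 15), (14, 15), (15, 13)]
Unfold 4 (reflect across v@12): 32 holes -> [(0, 10), (0, 13), (1, 8), (1, 15), (2, 8), (2, 15), (3, 10), (3, 13), (4, 10), (4, 13), (5, 8), (5, 15), (6, 8), (6, 15), (7, 10), (7, 13), (8, 10), (8, 13), (9, 8), (9, 15), (10, 8), (10, 15), (11, 10), (11, 13), (12, 10), (12, 13), (13, 8), (13, 15), (14, 8), (14, 15), (15, 10), (15, 13)]
Unfold 5 (reflect across v@8): 64 holes -> [(0, 2), (0, 5), (0, 10), (0, 13), (1, 0), (1, 7), (1, 8), (1, 15), (2, 0), (2, 7), (2, 8), (2, 15), (3, 2), (3, 5), (3, 10), (3, 13), (4, 2), (4, 5), (4, 10), (4, 13), (5, 0), (5, 7), (5, 8), (5, 15), (6, 0), (6, 7), (6, 8), (6, 15), (7, 2), (7, 5), (7, 10), (7, 13), (8, 2), (8, 5), (8, 10), (8, 13), (9, 0), (9, 7), (9, 8), (9, 15), (10, 0), (10, 7), (10, 8), (10, 15), (11, 2), (11, 5), (11, 10), (11, 13), (12, 2), (12, 5), (12, 10), (12, 13), (13, 0), (13, 7), (13, 8), (13, 15), (14, 0), (14, 7), (14, 8), (14, 15), (15, 2), (15, 5), (15, 10), (15, 13)]

Answer: ..O..O....O..O..
O......OO......O
O......OO......O
..O..O....O..O..
..O..O....O..O..
O......OO......O
O......OO......O
..O..O....O..O..
..O..O....O..O..
O......OO......O
O......OO......O
..O..O....O..O..
..O..O....O..O..
O......OO......O
O......OO......O
..O..O....O..O..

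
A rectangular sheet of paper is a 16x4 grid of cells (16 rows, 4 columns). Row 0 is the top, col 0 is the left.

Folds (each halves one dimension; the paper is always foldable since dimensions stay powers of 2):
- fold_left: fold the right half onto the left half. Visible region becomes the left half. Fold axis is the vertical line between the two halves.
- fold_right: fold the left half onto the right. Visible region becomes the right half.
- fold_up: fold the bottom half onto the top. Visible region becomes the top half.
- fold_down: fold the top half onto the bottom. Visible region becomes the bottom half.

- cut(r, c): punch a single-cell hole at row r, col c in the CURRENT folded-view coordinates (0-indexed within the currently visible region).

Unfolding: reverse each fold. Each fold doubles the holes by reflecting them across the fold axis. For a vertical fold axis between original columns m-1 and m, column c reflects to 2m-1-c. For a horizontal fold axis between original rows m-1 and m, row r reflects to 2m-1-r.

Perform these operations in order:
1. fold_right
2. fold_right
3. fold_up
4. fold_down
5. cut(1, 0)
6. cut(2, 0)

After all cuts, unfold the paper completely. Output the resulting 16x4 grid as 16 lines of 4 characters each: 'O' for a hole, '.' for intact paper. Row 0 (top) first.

Op 1 fold_right: fold axis v@2; visible region now rows[0,16) x cols[2,4) = 16x2
Op 2 fold_right: fold axis v@3; visible region now rows[0,16) x cols[3,4) = 16x1
Op 3 fold_up: fold axis h@8; visible region now rows[0,8) x cols[3,4) = 8x1
Op 4 fold_down: fold axis h@4; visible region now rows[4,8) x cols[3,4) = 4x1
Op 5 cut(1, 0): punch at orig (5,3); cuts so far [(5, 3)]; region rows[4,8) x cols[3,4) = 4x1
Op 6 cut(2, 0): punch at orig (6,3); cuts so far [(5, 3), (6, 3)]; region rows[4,8) x cols[3,4) = 4x1
Unfold 1 (reflect across h@4): 4 holes -> [(1, 3), (2, 3), (5, 3), (6, 3)]
Unfold 2 (reflect across h@8): 8 holes -> [(1, 3), (2, 3), (5, 3), (6, 3), (9, 3), (10, 3), (13, 3), (14, 3)]
Unfold 3 (reflect across v@3): 16 holes -> [(1, 2), (1, 3), (2, 2), (2, 3), (5, 2), (5, 3), (6, 2), (6, 3), (9, 2), (9, 3), (10, 2), (10, 3), (13, 2), (13, 3), (14, 2), (14, 3)]
Unfold 4 (reflect across v@2): 32 holes -> [(1, 0), (1, 1), (1, 2), (1, 3), (2, 0), (2, 1), (2, 2), (2, 3), (5, 0), (5, 1), (5, 2), (5, 3), (6, 0), (6, 1), (6, 2), (6, 3), (9, 0), (9, 1), (9, 2), (9, 3), (10, 0), (10, 1), (10, 2), (10, 3), (13, 0), (13, 1), (13, 2), (13, 3), (14, 0), (14, 1), (14, 2), (14, 3)]

Answer: ....
OOOO
OOOO
....
....
OOOO
OOOO
....
....
OOOO
OOOO
....
....
OOOO
OOOO
....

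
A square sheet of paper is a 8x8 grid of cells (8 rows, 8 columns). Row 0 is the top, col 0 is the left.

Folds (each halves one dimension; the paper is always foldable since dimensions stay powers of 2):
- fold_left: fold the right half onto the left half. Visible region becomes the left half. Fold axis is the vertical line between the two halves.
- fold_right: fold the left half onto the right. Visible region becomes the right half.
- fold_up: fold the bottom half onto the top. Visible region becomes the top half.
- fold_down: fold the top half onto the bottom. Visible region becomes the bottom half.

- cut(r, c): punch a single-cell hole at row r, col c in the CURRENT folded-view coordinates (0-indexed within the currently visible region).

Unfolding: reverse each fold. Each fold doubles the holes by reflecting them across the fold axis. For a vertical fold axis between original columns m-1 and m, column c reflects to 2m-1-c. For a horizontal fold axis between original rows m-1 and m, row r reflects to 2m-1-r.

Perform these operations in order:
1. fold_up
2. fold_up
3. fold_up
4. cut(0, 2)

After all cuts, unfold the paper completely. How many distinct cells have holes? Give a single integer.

Answer: 8

Derivation:
Op 1 fold_up: fold axis h@4; visible region now rows[0,4) x cols[0,8) = 4x8
Op 2 fold_up: fold axis h@2; visible region now rows[0,2) x cols[0,8) = 2x8
Op 3 fold_up: fold axis h@1; visible region now rows[0,1) x cols[0,8) = 1x8
Op 4 cut(0, 2): punch at orig (0,2); cuts so far [(0, 2)]; region rows[0,1) x cols[0,8) = 1x8
Unfold 1 (reflect across h@1): 2 holes -> [(0, 2), (1, 2)]
Unfold 2 (reflect across h@2): 4 holes -> [(0, 2), (1, 2), (2, 2), (3, 2)]
Unfold 3 (reflect across h@4): 8 holes -> [(0, 2), (1, 2), (2, 2), (3, 2), (4, 2), (5, 2), (6, 2), (7, 2)]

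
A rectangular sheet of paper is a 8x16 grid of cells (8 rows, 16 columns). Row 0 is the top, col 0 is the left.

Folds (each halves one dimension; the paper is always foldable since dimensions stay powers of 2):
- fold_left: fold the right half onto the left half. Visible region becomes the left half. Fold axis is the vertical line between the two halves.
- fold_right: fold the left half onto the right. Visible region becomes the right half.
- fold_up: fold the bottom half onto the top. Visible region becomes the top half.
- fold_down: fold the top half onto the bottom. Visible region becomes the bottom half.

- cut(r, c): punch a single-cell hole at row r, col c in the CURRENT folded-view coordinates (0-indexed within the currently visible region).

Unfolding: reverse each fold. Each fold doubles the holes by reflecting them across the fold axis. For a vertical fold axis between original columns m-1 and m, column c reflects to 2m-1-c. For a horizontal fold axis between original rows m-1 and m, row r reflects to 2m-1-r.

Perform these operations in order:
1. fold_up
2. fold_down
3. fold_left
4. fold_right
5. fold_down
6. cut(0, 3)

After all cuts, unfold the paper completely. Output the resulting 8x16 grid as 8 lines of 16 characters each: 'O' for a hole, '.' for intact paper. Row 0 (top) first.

Op 1 fold_up: fold axis h@4; visible region now rows[0,4) x cols[0,16) = 4x16
Op 2 fold_down: fold axis h@2; visible region now rows[2,4) x cols[0,16) = 2x16
Op 3 fold_left: fold axis v@8; visible region now rows[2,4) x cols[0,8) = 2x8
Op 4 fold_right: fold axis v@4; visible region now rows[2,4) x cols[4,8) = 2x4
Op 5 fold_down: fold axis h@3; visible region now rows[3,4) x cols[4,8) = 1x4
Op 6 cut(0, 3): punch at orig (3,7); cuts so far [(3, 7)]; region rows[3,4) x cols[4,8) = 1x4
Unfold 1 (reflect across h@3): 2 holes -> [(2, 7), (3, 7)]
Unfold 2 (reflect across v@4): 4 holes -> [(2, 0), (2, 7), (3, 0), (3, 7)]
Unfold 3 (reflect across v@8): 8 holes -> [(2, 0), (2, 7), (2, 8), (2, 15), (3, 0), (3, 7), (3, 8), (3, 15)]
Unfold 4 (reflect across h@2): 16 holes -> [(0, 0), (0, 7), (0, 8), (0, 15), (1, 0), (1, 7), (1, 8), (1, 15), (2, 0), (2, 7), (2, 8), (2, 15), (3, 0), (3, 7), (3, 8), (3, 15)]
Unfold 5 (reflect across h@4): 32 holes -> [(0, 0), (0, 7), (0, 8), (0, 15), (1, 0), (1, 7), (1, 8), (1, 15), (2, 0), (2, 7), (2, 8), (2, 15), (3, 0), (3, 7), (3, 8), (3, 15), (4, 0), (4, 7), (4, 8), (4, 15), (5, 0), (5, 7), (5, 8), (5, 15), (6, 0), (6, 7), (6, 8), (6, 15), (7, 0), (7, 7), (7, 8), (7, 15)]

Answer: O......OO......O
O......OO......O
O......OO......O
O......OO......O
O......OO......O
O......OO......O
O......OO......O
O......OO......O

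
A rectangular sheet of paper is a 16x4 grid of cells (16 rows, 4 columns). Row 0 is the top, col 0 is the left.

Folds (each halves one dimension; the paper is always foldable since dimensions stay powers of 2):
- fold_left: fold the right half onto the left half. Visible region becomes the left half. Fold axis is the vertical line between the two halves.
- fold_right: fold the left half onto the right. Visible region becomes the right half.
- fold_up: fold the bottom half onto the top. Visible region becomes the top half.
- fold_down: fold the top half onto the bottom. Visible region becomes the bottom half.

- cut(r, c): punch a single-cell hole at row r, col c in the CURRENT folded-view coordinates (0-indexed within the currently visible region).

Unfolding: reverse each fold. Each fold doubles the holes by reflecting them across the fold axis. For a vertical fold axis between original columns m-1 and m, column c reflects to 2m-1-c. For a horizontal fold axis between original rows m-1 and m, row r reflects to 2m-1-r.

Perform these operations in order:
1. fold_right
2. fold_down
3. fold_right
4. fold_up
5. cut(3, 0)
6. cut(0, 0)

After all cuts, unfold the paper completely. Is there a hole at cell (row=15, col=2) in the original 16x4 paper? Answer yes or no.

Op 1 fold_right: fold axis v@2; visible region now rows[0,16) x cols[2,4) = 16x2
Op 2 fold_down: fold axis h@8; visible region now rows[8,16) x cols[2,4) = 8x2
Op 3 fold_right: fold axis v@3; visible region now rows[8,16) x cols[3,4) = 8x1
Op 4 fold_up: fold axis h@12; visible region now rows[8,12) x cols[3,4) = 4x1
Op 5 cut(3, 0): punch at orig (11,3); cuts so far [(11, 3)]; region rows[8,12) x cols[3,4) = 4x1
Op 6 cut(0, 0): punch at orig (8,3); cuts so far [(8, 3), (11, 3)]; region rows[8,12) x cols[3,4) = 4x1
Unfold 1 (reflect across h@12): 4 holes -> [(8, 3), (11, 3), (12, 3), (15, 3)]
Unfold 2 (reflect across v@3): 8 holes -> [(8, 2), (8, 3), (11, 2), (11, 3), (12, 2), (12, 3), (15, 2), (15, 3)]
Unfold 3 (reflect across h@8): 16 holes -> [(0, 2), (0, 3), (3, 2), (3, 3), (4, 2), (4, 3), (7, 2), (7, 3), (8, 2), (8, 3), (11, 2), (11, 3), (12, 2), (12, 3), (15, 2), (15, 3)]
Unfold 4 (reflect across v@2): 32 holes -> [(0, 0), (0, 1), (0, 2), (0, 3), (3, 0), (3, 1), (3, 2), (3, 3), (4, 0), (4, 1), (4, 2), (4, 3), (7, 0), (7, 1), (7, 2), (7, 3), (8, 0), (8, 1), (8, 2), (8, 3), (11, 0), (11, 1), (11, 2), (11, 3), (12, 0), (12, 1), (12, 2), (12, 3), (15, 0), (15, 1), (15, 2), (15, 3)]
Holes: [(0, 0), (0, 1), (0, 2), (0, 3), (3, 0), (3, 1), (3, 2), (3, 3), (4, 0), (4, 1), (4, 2), (4, 3), (7, 0), (7, 1), (7, 2), (7, 3), (8, 0), (8, 1), (8, 2), (8, 3), (11, 0), (11, 1), (11, 2), (11, 3), (12, 0), (12, 1), (12, 2), (12, 3), (15, 0), (15, 1), (15, 2), (15, 3)]

Answer: yes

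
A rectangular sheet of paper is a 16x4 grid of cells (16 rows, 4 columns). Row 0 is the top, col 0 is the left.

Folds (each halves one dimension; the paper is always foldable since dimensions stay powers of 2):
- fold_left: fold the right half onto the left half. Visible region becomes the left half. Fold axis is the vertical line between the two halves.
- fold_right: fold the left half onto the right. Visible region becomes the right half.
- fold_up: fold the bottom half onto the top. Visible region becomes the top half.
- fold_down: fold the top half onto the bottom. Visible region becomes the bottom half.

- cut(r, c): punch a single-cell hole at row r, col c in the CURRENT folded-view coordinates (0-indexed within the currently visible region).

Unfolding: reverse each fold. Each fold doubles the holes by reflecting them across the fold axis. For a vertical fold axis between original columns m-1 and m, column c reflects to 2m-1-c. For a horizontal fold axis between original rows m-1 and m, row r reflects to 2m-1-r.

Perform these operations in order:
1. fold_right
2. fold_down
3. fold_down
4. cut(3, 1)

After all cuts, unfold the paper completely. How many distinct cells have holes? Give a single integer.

Op 1 fold_right: fold axis v@2; visible region now rows[0,16) x cols[2,4) = 16x2
Op 2 fold_down: fold axis h@8; visible region now rows[8,16) x cols[2,4) = 8x2
Op 3 fold_down: fold axis h@12; visible region now rows[12,16) x cols[2,4) = 4x2
Op 4 cut(3, 1): punch at orig (15,3); cuts so far [(15, 3)]; region rows[12,16) x cols[2,4) = 4x2
Unfold 1 (reflect across h@12): 2 holes -> [(8, 3), (15, 3)]
Unfold 2 (reflect across h@8): 4 holes -> [(0, 3), (7, 3), (8, 3), (15, 3)]
Unfold 3 (reflect across v@2): 8 holes -> [(0, 0), (0, 3), (7, 0), (7, 3), (8, 0), (8, 3), (15, 0), (15, 3)]

Answer: 8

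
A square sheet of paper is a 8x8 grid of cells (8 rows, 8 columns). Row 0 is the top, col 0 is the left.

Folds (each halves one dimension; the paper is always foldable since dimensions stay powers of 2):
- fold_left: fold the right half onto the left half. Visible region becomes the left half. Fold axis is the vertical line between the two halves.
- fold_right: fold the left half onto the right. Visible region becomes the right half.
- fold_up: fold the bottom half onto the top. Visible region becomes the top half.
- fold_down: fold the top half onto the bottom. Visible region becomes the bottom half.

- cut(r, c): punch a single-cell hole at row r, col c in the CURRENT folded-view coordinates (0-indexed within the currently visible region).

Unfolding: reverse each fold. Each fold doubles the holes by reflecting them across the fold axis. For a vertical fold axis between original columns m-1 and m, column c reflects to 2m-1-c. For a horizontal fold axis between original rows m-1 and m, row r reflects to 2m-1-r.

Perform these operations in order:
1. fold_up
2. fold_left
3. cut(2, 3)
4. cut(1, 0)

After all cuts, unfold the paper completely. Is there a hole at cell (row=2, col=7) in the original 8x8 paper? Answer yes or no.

Op 1 fold_up: fold axis h@4; visible region now rows[0,4) x cols[0,8) = 4x8
Op 2 fold_left: fold axis v@4; visible region now rows[0,4) x cols[0,4) = 4x4
Op 3 cut(2, 3): punch at orig (2,3); cuts so far [(2, 3)]; region rows[0,4) x cols[0,4) = 4x4
Op 4 cut(1, 0): punch at orig (1,0); cuts so far [(1, 0), (2, 3)]; region rows[0,4) x cols[0,4) = 4x4
Unfold 1 (reflect across v@4): 4 holes -> [(1, 0), (1, 7), (2, 3), (2, 4)]
Unfold 2 (reflect across h@4): 8 holes -> [(1, 0), (1, 7), (2, 3), (2, 4), (5, 3), (5, 4), (6, 0), (6, 7)]
Holes: [(1, 0), (1, 7), (2, 3), (2, 4), (5, 3), (5, 4), (6, 0), (6, 7)]

Answer: no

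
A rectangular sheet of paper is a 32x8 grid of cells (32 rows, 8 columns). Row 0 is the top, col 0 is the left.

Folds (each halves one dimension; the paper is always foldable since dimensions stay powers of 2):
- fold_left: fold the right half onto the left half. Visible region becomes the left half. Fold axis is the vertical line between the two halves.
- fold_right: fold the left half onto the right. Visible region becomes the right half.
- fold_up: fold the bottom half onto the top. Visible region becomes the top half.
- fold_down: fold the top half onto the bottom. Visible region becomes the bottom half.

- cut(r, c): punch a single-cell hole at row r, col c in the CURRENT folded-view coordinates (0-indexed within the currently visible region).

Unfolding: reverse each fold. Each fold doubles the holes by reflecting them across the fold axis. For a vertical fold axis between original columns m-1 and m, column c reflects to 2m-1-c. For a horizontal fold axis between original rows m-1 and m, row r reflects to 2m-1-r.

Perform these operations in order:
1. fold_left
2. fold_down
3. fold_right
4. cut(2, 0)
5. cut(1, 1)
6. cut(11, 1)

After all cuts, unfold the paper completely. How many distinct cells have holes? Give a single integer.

Answer: 24

Derivation:
Op 1 fold_left: fold axis v@4; visible region now rows[0,32) x cols[0,4) = 32x4
Op 2 fold_down: fold axis h@16; visible region now rows[16,32) x cols[0,4) = 16x4
Op 3 fold_right: fold axis v@2; visible region now rows[16,32) x cols[2,4) = 16x2
Op 4 cut(2, 0): punch at orig (18,2); cuts so far [(18, 2)]; region rows[16,32) x cols[2,4) = 16x2
Op 5 cut(1, 1): punch at orig (17,3); cuts so far [(17, 3), (18, 2)]; region rows[16,32) x cols[2,4) = 16x2
Op 6 cut(11, 1): punch at orig (27,3); cuts so far [(17, 3), (18, 2), (27, 3)]; region rows[16,32) x cols[2,4) = 16x2
Unfold 1 (reflect across v@2): 6 holes -> [(17, 0), (17, 3), (18, 1), (18, 2), (27, 0), (27, 3)]
Unfold 2 (reflect across h@16): 12 holes -> [(4, 0), (4, 3), (13, 1), (13, 2), (14, 0), (14, 3), (17, 0), (17, 3), (18, 1), (18, 2), (27, 0), (27, 3)]
Unfold 3 (reflect across v@4): 24 holes -> [(4, 0), (4, 3), (4, 4), (4, 7), (13, 1), (13, 2), (13, 5), (13, 6), (14, 0), (14, 3), (14, 4), (14, 7), (17, 0), (17, 3), (17, 4), (17, 7), (18, 1), (18, 2), (18, 5), (18, 6), (27, 0), (27, 3), (27, 4), (27, 7)]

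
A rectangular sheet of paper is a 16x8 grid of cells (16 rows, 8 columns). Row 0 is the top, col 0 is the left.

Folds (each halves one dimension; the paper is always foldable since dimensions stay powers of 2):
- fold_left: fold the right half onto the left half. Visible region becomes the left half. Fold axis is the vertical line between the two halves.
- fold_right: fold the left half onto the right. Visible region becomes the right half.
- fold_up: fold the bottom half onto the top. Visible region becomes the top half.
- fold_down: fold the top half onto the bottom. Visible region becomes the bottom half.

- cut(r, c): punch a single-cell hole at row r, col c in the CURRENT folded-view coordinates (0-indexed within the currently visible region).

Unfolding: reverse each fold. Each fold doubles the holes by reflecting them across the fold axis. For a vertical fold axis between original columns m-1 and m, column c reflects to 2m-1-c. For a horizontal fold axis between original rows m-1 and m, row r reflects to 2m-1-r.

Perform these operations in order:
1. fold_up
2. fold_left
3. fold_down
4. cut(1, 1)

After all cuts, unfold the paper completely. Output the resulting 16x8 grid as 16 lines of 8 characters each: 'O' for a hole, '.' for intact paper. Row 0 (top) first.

Op 1 fold_up: fold axis h@8; visible region now rows[0,8) x cols[0,8) = 8x8
Op 2 fold_left: fold axis v@4; visible region now rows[0,8) x cols[0,4) = 8x4
Op 3 fold_down: fold axis h@4; visible region now rows[4,8) x cols[0,4) = 4x4
Op 4 cut(1, 1): punch at orig (5,1); cuts so far [(5, 1)]; region rows[4,8) x cols[0,4) = 4x4
Unfold 1 (reflect across h@4): 2 holes -> [(2, 1), (5, 1)]
Unfold 2 (reflect across v@4): 4 holes -> [(2, 1), (2, 6), (5, 1), (5, 6)]
Unfold 3 (reflect across h@8): 8 holes -> [(2, 1), (2, 6), (5, 1), (5, 6), (10, 1), (10, 6), (13, 1), (13, 6)]

Answer: ........
........
.O....O.
........
........
.O....O.
........
........
........
........
.O....O.
........
........
.O....O.
........
........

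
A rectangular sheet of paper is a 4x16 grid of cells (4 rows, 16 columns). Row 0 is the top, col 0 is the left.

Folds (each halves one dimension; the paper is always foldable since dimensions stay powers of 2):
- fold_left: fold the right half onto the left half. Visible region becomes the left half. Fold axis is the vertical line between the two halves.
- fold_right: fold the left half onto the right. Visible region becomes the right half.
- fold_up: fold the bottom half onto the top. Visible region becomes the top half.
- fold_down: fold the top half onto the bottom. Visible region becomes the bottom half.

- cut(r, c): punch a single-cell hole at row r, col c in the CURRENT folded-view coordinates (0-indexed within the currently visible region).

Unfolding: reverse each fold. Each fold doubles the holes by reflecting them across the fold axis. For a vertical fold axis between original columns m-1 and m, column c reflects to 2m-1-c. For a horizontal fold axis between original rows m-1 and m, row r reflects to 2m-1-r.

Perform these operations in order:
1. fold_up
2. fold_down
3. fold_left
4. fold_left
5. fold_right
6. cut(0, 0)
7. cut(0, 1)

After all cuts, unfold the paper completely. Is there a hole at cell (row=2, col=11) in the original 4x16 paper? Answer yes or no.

Answer: yes

Derivation:
Op 1 fold_up: fold axis h@2; visible region now rows[0,2) x cols[0,16) = 2x16
Op 2 fold_down: fold axis h@1; visible region now rows[1,2) x cols[0,16) = 1x16
Op 3 fold_left: fold axis v@8; visible region now rows[1,2) x cols[0,8) = 1x8
Op 4 fold_left: fold axis v@4; visible region now rows[1,2) x cols[0,4) = 1x4
Op 5 fold_right: fold axis v@2; visible region now rows[1,2) x cols[2,4) = 1x2
Op 6 cut(0, 0): punch at orig (1,2); cuts so far [(1, 2)]; region rows[1,2) x cols[2,4) = 1x2
Op 7 cut(0, 1): punch at orig (1,3); cuts so far [(1, 2), (1, 3)]; region rows[1,2) x cols[2,4) = 1x2
Unfold 1 (reflect across v@2): 4 holes -> [(1, 0), (1, 1), (1, 2), (1, 3)]
Unfold 2 (reflect across v@4): 8 holes -> [(1, 0), (1, 1), (1, 2), (1, 3), (1, 4), (1, 5), (1, 6), (1, 7)]
Unfold 3 (reflect across v@8): 16 holes -> [(1, 0), (1, 1), (1, 2), (1, 3), (1, 4), (1, 5), (1, 6), (1, 7), (1, 8), (1, 9), (1, 10), (1, 11), (1, 12), (1, 13), (1, 14), (1, 15)]
Unfold 4 (reflect across h@1): 32 holes -> [(0, 0), (0, 1), (0, 2), (0, 3), (0, 4), (0, 5), (0, 6), (0, 7), (0, 8), (0, 9), (0, 10), (0, 11), (0, 12), (0, 13), (0, 14), (0, 15), (1, 0), (1, 1), (1, 2), (1, 3), (1, 4), (1, 5), (1, 6), (1, 7), (1, 8), (1, 9), (1, 10), (1, 11), (1, 12), (1, 13), (1, 14), (1, 15)]
Unfold 5 (reflect across h@2): 64 holes -> [(0, 0), (0, 1), (0, 2), (0, 3), (0, 4), (0, 5), (0, 6), (0, 7), (0, 8), (0, 9), (0, 10), (0, 11), (0, 12), (0, 13), (0, 14), (0, 15), (1, 0), (1, 1), (1, 2), (1, 3), (1, 4), (1, 5), (1, 6), (1, 7), (1, 8), (1, 9), (1, 10), (1, 11), (1, 12), (1, 13), (1, 14), (1, 15), (2, 0), (2, 1), (2, 2), (2, 3), (2, 4), (2, 5), (2, 6), (2, 7), (2, 8), (2, 9), (2, 10), (2, 11), (2, 12), (2, 13), (2, 14), (2, 15), (3, 0), (3, 1), (3, 2), (3, 3), (3, 4), (3, 5), (3, 6), (3, 7), (3, 8), (3, 9), (3, 10), (3, 11), (3, 12), (3, 13), (3, 14), (3, 15)]
Holes: [(0, 0), (0, 1), (0, 2), (0, 3), (0, 4), (0, 5), (0, 6), (0, 7), (0, 8), (0, 9), (0, 10), (0, 11), (0, 12), (0, 13), (0, 14), (0, 15), (1, 0), (1, 1), (1, 2), (1, 3), (1, 4), (1, 5), (1, 6), (1, 7), (1, 8), (1, 9), (1, 10), (1, 11), (1, 12), (1, 13), (1, 14), (1, 15), (2, 0), (2, 1), (2, 2), (2, 3), (2, 4), (2, 5), (2, 6), (2, 7), (2, 8), (2, 9), (2, 10), (2, 11), (2, 12), (2, 13), (2, 14), (2, 15), (3, 0), (3, 1), (3, 2), (3, 3), (3, 4), (3, 5), (3, 6), (3, 7), (3, 8), (3, 9), (3, 10), (3, 11), (3, 12), (3, 13), (3, 14), (3, 15)]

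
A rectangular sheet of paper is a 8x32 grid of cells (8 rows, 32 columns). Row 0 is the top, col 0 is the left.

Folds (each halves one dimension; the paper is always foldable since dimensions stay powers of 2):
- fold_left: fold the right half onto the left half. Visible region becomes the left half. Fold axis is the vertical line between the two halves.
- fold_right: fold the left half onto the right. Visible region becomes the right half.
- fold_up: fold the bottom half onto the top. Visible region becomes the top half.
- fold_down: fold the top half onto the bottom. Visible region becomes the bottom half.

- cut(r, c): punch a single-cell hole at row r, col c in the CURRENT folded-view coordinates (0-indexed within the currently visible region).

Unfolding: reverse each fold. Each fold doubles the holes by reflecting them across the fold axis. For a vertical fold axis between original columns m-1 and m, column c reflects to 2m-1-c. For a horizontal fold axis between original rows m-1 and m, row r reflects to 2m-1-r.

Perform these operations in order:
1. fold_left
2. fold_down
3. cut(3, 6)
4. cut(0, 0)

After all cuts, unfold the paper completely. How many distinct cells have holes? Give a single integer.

Op 1 fold_left: fold axis v@16; visible region now rows[0,8) x cols[0,16) = 8x16
Op 2 fold_down: fold axis h@4; visible region now rows[4,8) x cols[0,16) = 4x16
Op 3 cut(3, 6): punch at orig (7,6); cuts so far [(7, 6)]; region rows[4,8) x cols[0,16) = 4x16
Op 4 cut(0, 0): punch at orig (4,0); cuts so far [(4, 0), (7, 6)]; region rows[4,8) x cols[0,16) = 4x16
Unfold 1 (reflect across h@4): 4 holes -> [(0, 6), (3, 0), (4, 0), (7, 6)]
Unfold 2 (reflect across v@16): 8 holes -> [(0, 6), (0, 25), (3, 0), (3, 31), (4, 0), (4, 31), (7, 6), (7, 25)]

Answer: 8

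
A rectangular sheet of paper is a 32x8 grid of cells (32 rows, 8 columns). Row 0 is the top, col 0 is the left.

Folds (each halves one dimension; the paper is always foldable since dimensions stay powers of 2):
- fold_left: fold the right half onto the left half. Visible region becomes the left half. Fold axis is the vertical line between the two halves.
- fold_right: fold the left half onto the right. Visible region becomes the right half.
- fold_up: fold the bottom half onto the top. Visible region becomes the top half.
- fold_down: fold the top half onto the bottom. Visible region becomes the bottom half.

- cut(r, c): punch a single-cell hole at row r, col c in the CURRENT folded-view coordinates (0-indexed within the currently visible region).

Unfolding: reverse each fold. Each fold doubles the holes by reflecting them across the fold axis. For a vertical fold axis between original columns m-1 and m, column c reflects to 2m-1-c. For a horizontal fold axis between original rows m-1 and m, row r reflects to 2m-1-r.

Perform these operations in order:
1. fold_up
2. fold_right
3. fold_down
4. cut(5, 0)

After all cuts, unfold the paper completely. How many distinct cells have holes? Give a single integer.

Answer: 8

Derivation:
Op 1 fold_up: fold axis h@16; visible region now rows[0,16) x cols[0,8) = 16x8
Op 2 fold_right: fold axis v@4; visible region now rows[0,16) x cols[4,8) = 16x4
Op 3 fold_down: fold axis h@8; visible region now rows[8,16) x cols[4,8) = 8x4
Op 4 cut(5, 0): punch at orig (13,4); cuts so far [(13, 4)]; region rows[8,16) x cols[4,8) = 8x4
Unfold 1 (reflect across h@8): 2 holes -> [(2, 4), (13, 4)]
Unfold 2 (reflect across v@4): 4 holes -> [(2, 3), (2, 4), (13, 3), (13, 4)]
Unfold 3 (reflect across h@16): 8 holes -> [(2, 3), (2, 4), (13, 3), (13, 4), (18, 3), (18, 4), (29, 3), (29, 4)]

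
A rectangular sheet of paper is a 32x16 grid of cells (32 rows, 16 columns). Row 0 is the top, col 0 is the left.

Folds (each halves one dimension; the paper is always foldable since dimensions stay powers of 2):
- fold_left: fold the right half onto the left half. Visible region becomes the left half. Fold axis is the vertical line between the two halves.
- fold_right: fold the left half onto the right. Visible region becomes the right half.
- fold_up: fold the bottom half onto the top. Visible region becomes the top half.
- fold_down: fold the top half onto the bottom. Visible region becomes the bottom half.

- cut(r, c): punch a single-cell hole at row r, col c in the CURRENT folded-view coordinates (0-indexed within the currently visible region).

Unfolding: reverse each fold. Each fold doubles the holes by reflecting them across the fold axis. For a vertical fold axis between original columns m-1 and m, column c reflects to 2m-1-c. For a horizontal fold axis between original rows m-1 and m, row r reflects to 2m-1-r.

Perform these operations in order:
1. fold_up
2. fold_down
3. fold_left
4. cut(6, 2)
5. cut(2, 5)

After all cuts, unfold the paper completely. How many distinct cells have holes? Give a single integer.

Answer: 16

Derivation:
Op 1 fold_up: fold axis h@16; visible region now rows[0,16) x cols[0,16) = 16x16
Op 2 fold_down: fold axis h@8; visible region now rows[8,16) x cols[0,16) = 8x16
Op 3 fold_left: fold axis v@8; visible region now rows[8,16) x cols[0,8) = 8x8
Op 4 cut(6, 2): punch at orig (14,2); cuts so far [(14, 2)]; region rows[8,16) x cols[0,8) = 8x8
Op 5 cut(2, 5): punch at orig (10,5); cuts so far [(10, 5), (14, 2)]; region rows[8,16) x cols[0,8) = 8x8
Unfold 1 (reflect across v@8): 4 holes -> [(10, 5), (10, 10), (14, 2), (14, 13)]
Unfold 2 (reflect across h@8): 8 holes -> [(1, 2), (1, 13), (5, 5), (5, 10), (10, 5), (10, 10), (14, 2), (14, 13)]
Unfold 3 (reflect across h@16): 16 holes -> [(1, 2), (1, 13), (5, 5), (5, 10), (10, 5), (10, 10), (14, 2), (14, 13), (17, 2), (17, 13), (21, 5), (21, 10), (26, 5), (26, 10), (30, 2), (30, 13)]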